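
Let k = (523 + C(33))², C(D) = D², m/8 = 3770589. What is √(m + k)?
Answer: 2*√8190814 ≈ 5723.9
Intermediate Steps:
m = 30164712 (m = 8*3770589 = 30164712)
k = 2598544 (k = (523 + 33²)² = (523 + 1089)² = 1612² = 2598544)
√(m + k) = √(30164712 + 2598544) = √32763256 = 2*√8190814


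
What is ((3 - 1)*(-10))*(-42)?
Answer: 840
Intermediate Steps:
((3 - 1)*(-10))*(-42) = (2*(-10))*(-42) = -20*(-42) = 840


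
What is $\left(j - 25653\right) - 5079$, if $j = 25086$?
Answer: $-5646$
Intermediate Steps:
$\left(j - 25653\right) - 5079 = \left(25086 - 25653\right) - 5079 = -567 - 5079 = -5646$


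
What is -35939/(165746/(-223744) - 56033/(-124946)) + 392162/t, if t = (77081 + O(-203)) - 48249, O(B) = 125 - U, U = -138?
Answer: 7308794067698193122/59442919177895 ≈ 1.2295e+5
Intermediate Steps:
O(B) = 263 (O(B) = 125 - 1*(-138) = 125 + 138 = 263)
t = 29095 (t = (77081 + 263) - 48249 = 77344 - 48249 = 29095)
-35939/(165746/(-223744) - 56033/(-124946)) + 392162/t = -35939/(165746/(-223744) - 56033/(-124946)) + 392162/29095 = -35939/(165746*(-1/223744) - 56033*(-1/124946)) + 392162*(1/29095) = -35939/(-82873/111872 + 56033/124946) + 392162/29095 = -35939/(-2043063041/6988979456) + 392162/29095 = -35939*(-6988979456/2043063041) + 392162/29095 = 251176932669184/2043063041 + 392162/29095 = 7308794067698193122/59442919177895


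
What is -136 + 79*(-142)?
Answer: -11354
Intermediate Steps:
-136 + 79*(-142) = -136 - 11218 = -11354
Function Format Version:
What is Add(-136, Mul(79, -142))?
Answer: -11354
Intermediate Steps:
Add(-136, Mul(79, -142)) = Add(-136, -11218) = -11354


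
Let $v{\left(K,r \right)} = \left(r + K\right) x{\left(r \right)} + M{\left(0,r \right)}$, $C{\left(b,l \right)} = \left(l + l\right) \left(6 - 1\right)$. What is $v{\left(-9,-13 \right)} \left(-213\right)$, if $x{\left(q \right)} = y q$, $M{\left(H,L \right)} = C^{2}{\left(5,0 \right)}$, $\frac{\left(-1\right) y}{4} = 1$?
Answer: $243672$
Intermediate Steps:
$C{\left(b,l \right)} = 10 l$ ($C{\left(b,l \right)} = 2 l 5 = 10 l$)
$y = -4$ ($y = \left(-4\right) 1 = -4$)
$M{\left(H,L \right)} = 0$ ($M{\left(H,L \right)} = \left(10 \cdot 0\right)^{2} = 0^{2} = 0$)
$x{\left(q \right)} = - 4 q$
$v{\left(K,r \right)} = - 4 r \left(K + r\right)$ ($v{\left(K,r \right)} = \left(r + K\right) \left(- 4 r\right) + 0 = \left(K + r\right) \left(- 4 r\right) + 0 = - 4 r \left(K + r\right) + 0 = - 4 r \left(K + r\right)$)
$v{\left(-9,-13 \right)} \left(-213\right) = 4 \left(-13\right) \left(\left(-1\right) \left(-9\right) - -13\right) \left(-213\right) = 4 \left(-13\right) \left(9 + 13\right) \left(-213\right) = 4 \left(-13\right) 22 \left(-213\right) = \left(-1144\right) \left(-213\right) = 243672$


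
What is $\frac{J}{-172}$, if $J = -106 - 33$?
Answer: $\frac{139}{172} \approx 0.80814$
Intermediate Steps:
$J = -139$
$\frac{J}{-172} = \frac{1}{-172} \left(-139\right) = \left(- \frac{1}{172}\right) \left(-139\right) = \frac{139}{172}$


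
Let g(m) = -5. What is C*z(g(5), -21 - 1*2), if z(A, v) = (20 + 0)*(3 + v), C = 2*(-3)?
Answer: 2400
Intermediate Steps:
C = -6
z(A, v) = 60 + 20*v (z(A, v) = 20*(3 + v) = 60 + 20*v)
C*z(g(5), -21 - 1*2) = -6*(60 + 20*(-21 - 1*2)) = -6*(60 + 20*(-21 - 2)) = -6*(60 + 20*(-23)) = -6*(60 - 460) = -6*(-400) = 2400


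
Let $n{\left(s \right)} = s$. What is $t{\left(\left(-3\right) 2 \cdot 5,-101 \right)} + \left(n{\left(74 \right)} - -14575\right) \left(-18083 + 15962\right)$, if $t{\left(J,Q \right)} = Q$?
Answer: $-31070630$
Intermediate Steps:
$t{\left(\left(-3\right) 2 \cdot 5,-101 \right)} + \left(n{\left(74 \right)} - -14575\right) \left(-18083 + 15962\right) = -101 + \left(74 - -14575\right) \left(-18083 + 15962\right) = -101 + \left(74 + 14575\right) \left(-2121\right) = -101 + 14649 \left(-2121\right) = -101 - 31070529 = -31070630$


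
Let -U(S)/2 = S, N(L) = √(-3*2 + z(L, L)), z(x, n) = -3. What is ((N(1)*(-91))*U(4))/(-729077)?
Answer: -2184*I/729077 ≈ -0.0029956*I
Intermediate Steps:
N(L) = 3*I (N(L) = √(-3*2 - 3) = √(-6 - 3) = √(-9) = 3*I)
U(S) = -2*S
((N(1)*(-91))*U(4))/(-729077) = (((3*I)*(-91))*(-2*4))/(-729077) = (-273*I*(-8))*(-1/729077) = (2184*I)*(-1/729077) = -2184*I/729077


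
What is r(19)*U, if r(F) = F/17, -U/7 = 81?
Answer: -10773/17 ≈ -633.71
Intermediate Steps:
U = -567 (U = -7*81 = -567)
r(F) = F/17 (r(F) = F*(1/17) = F/17)
r(19)*U = ((1/17)*19)*(-567) = (19/17)*(-567) = -10773/17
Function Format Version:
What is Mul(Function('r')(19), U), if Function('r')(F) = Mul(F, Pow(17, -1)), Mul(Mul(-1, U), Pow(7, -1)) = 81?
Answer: Rational(-10773, 17) ≈ -633.71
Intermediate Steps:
U = -567 (U = Mul(-7, 81) = -567)
Function('r')(F) = Mul(Rational(1, 17), F) (Function('r')(F) = Mul(F, Rational(1, 17)) = Mul(Rational(1, 17), F))
Mul(Function('r')(19), U) = Mul(Mul(Rational(1, 17), 19), -567) = Mul(Rational(19, 17), -567) = Rational(-10773, 17)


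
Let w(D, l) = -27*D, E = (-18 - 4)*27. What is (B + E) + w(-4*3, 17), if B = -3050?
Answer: -3320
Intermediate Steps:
E = -594 (E = -22*27 = -594)
(B + E) + w(-4*3, 17) = (-3050 - 594) - (-108)*3 = -3644 - 27*(-12) = -3644 + 324 = -3320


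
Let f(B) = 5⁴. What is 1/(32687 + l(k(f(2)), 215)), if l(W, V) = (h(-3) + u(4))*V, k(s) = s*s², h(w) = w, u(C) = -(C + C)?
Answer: 1/30322 ≈ 3.2979e-5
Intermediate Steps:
u(C) = -2*C
f(B) = 625
k(s) = s³
l(W, V) = -11*V (l(W, V) = (-3 - 2*4)*V = (-3 - 8)*V = -11*V)
1/(32687 + l(k(f(2)), 215)) = 1/(32687 - 11*215) = 1/(32687 - 2365) = 1/30322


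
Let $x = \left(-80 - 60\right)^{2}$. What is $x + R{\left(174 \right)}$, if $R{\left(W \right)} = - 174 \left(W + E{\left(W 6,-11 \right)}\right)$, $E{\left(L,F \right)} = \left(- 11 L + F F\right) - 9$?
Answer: $1968052$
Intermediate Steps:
$E{\left(L,F \right)} = -9 + F^{2} - 11 L$ ($E{\left(L,F \right)} = \left(- 11 L + F^{2}\right) - 9 = \left(F^{2} - 11 L\right) - 9 = -9 + F^{2} - 11 L$)
$R{\left(W \right)} = -19488 + 11310 W$ ($R{\left(W \right)} = - 174 \left(W - \left(9 - 121 + 11 W 6\right)\right) = - 174 \left(W - \left(-112 + 11 \cdot 6 W\right)\right) = - 174 \left(W - \left(-112 + 66 W\right)\right) = - 174 \left(112 - 65 W\right) = -19488 + 11310 W$)
$x = 19600$ ($x = \left(-140\right)^{2} = 19600$)
$x + R{\left(174 \right)} = 19600 + \left(-19488 + 11310 \cdot 174\right) = 19600 + \left(-19488 + 1967940\right) = 19600 + 1948452 = 1968052$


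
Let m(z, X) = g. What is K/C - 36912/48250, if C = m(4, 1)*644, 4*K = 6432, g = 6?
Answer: -1355041/3884125 ≈ -0.34887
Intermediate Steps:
m(z, X) = 6
K = 1608 (K = (¼)*6432 = 1608)
C = 3864 (C = 6*644 = 3864)
K/C - 36912/48250 = 1608/3864 - 36912/48250 = 1608*(1/3864) - 36912*1/48250 = 67/161 - 18456/24125 = -1355041/3884125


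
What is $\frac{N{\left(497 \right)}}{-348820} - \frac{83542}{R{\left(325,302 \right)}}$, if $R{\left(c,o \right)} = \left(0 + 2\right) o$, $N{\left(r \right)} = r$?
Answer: $- \frac{7285355157}{52671820} \approx -138.32$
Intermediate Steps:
$R{\left(c,o \right)} = 2 o$
$\frac{N{\left(497 \right)}}{-348820} - \frac{83542}{R{\left(325,302 \right)}} = \frac{497}{-348820} - \frac{83542}{2 \cdot 302} = 497 \left(- \frac{1}{348820}\right) - \frac{83542}{604} = - \frac{497}{348820} - \frac{41771}{302} = - \frac{7285355157}{52671820}$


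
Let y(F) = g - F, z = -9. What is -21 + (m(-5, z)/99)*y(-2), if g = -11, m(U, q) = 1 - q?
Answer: -241/11 ≈ -21.909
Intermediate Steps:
y(F) = -11 - F
-21 + (m(-5, z)/99)*y(-2) = -21 + ((1 - 1*(-9))/99)*(-11 - 1*(-2)) = -21 + ((1 + 9)*(1/99))*(-11 + 2) = -21 + (10*(1/99))*(-9) = -21 + (10/99)*(-9) = -21 - 10/11 = -241/11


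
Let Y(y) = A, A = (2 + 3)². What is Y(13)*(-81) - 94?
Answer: -2119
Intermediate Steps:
A = 25 (A = 5² = 25)
Y(y) = 25
Y(13)*(-81) - 94 = 25*(-81) - 94 = -2025 - 94 = -2119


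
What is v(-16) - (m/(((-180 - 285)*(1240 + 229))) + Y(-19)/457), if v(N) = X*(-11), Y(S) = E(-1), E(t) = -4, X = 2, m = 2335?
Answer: -1372787431/62433969 ≈ -21.988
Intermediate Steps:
Y(S) = -4
v(N) = -22 (v(N) = 2*(-11) = -22)
v(-16) - (m/(((-180 - 285)*(1240 + 229))) + Y(-19)/457) = -22 - (2335/(((-180 - 285)*(1240 + 229))) - 4/457) = -22 - (2335/((-465*1469)) - 4*1/457) = -22 - (2335/(-683085) - 4/457) = -22 - (2335*(-1/683085) - 4/457) = -22 - (-467/136617 - 4/457) = -22 - 1*(-759887/62433969) = -22 + 759887/62433969 = -1372787431/62433969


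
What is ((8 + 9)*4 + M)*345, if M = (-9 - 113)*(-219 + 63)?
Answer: 6589500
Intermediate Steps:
M = 19032 (M = -122*(-156) = 19032)
((8 + 9)*4 + M)*345 = ((8 + 9)*4 + 19032)*345 = (17*4 + 19032)*345 = (68 + 19032)*345 = 19100*345 = 6589500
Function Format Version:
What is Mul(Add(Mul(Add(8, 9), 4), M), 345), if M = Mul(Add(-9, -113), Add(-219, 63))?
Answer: 6589500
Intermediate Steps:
M = 19032 (M = Mul(-122, -156) = 19032)
Mul(Add(Mul(Add(8, 9), 4), M), 345) = Mul(Add(Mul(Add(8, 9), 4), 19032), 345) = Mul(Add(Mul(17, 4), 19032), 345) = Mul(Add(68, 19032), 345) = Mul(19100, 345) = 6589500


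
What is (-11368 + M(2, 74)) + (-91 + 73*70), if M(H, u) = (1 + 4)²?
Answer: -6324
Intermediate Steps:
M(H, u) = 25 (M(H, u) = 5² = 25)
(-11368 + M(2, 74)) + (-91 + 73*70) = (-11368 + 25) + (-91 + 73*70) = -11343 + (-91 + 5110) = -11343 + 5019 = -6324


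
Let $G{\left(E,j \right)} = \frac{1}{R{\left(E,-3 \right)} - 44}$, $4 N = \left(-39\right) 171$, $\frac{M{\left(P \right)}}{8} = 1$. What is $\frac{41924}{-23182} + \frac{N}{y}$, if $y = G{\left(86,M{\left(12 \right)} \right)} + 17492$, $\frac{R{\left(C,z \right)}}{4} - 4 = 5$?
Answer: $- \frac{54174004}{28455905} \approx -1.9038$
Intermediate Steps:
$R{\left(C,z \right)} = 36$ ($R{\left(C,z \right)} = 16 + 4 \cdot 5 = 16 + 20 = 36$)
$M{\left(P \right)} = 8$ ($M{\left(P \right)} = 8 \cdot 1 = 8$)
$N = - \frac{6669}{4}$ ($N = \frac{\left(-39\right) 171}{4} = \frac{1}{4} \left(-6669\right) = - \frac{6669}{4} \approx -1667.3$)
$G{\left(E,j \right)} = - \frac{1}{8}$ ($G{\left(E,j \right)} = \frac{1}{36 - 44} = \frac{1}{-8} = - \frac{1}{8}$)
$y = \frac{139935}{8}$ ($y = - \frac{1}{8} + 17492 = \frac{139935}{8} \approx 17492.0$)
$\frac{41924}{-23182} + \frac{N}{y} = \frac{41924}{-23182} - \frac{6669}{4 \cdot \frac{139935}{8}} = 41924 \left(- \frac{1}{23182}\right) - \frac{234}{2455} = - \frac{20962}{11591} - \frac{234}{2455} = - \frac{54174004}{28455905}$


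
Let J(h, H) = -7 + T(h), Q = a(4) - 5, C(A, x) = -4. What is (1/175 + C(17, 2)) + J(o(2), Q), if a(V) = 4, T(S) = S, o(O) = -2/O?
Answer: -2099/175 ≈ -11.994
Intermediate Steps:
Q = -1 (Q = 4 - 5 = -1)
J(h, H) = -7 + h
(1/175 + C(17, 2)) + J(o(2), Q) = (1/175 - 4) + (-7 - 2/2) = (1/175 - 4) + (-7 - 2*1/2) = -699/175 + (-7 - 1) = -699/175 - 8 = -2099/175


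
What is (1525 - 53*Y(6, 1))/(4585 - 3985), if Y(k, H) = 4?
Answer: 1313/600 ≈ 2.1883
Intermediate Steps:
(1525 - 53*Y(6, 1))/(4585 - 3985) = (1525 - 53*4)/(4585 - 3985) = (1525 - 212)/600 = 1313*(1/600) = 1313/600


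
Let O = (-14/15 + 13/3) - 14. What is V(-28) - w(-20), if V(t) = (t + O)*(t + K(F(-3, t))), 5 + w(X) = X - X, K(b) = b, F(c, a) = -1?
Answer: 5622/5 ≈ 1124.4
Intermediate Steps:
O = -53/5 (O = (-14*1/15 + 13*(⅓)) - 14 = (-14/15 + 13/3) - 14 = 17/5 - 14 = -53/5 ≈ -10.600)
w(X) = -5 (w(X) = -5 + (X - X) = -5 + 0 = -5)
V(t) = (-1 + t)*(-53/5 + t) (V(t) = (t - 53/5)*(t - 1) = (-53/5 + t)*(-1 + t) = (-1 + t)*(-53/5 + t))
V(-28) - w(-20) = (53/5 + (-28)² - 58/5*(-28)) - 1*(-5) = (53/5 + 784 + 1624/5) + 5 = 5597/5 + 5 = 5622/5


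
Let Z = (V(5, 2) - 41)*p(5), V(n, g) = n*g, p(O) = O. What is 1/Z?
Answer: -1/155 ≈ -0.0064516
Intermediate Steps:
V(n, g) = g*n
Z = -155 (Z = (2*5 - 41)*5 = (10 - 41)*5 = -31*5 = -155)
1/Z = 1/(-155) = -1/155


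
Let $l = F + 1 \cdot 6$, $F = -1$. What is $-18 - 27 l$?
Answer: $-153$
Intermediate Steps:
$l = 5$ ($l = -1 + 1 \cdot 6 = -1 + 6 = 5$)
$-18 - 27 l = -18 - 135 = -153$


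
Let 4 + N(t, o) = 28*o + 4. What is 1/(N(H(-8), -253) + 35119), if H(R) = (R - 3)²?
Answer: 1/28035 ≈ 3.5670e-5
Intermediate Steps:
H(R) = (-3 + R)²
N(t, o) = 28*o (N(t, o) = -4 + (28*o + 4) = -4 + (4 + 28*o) = 28*o)
1/(N(H(-8), -253) + 35119) = 1/(28*(-253) + 35119) = 1/(-7084 + 35119) = 1/28035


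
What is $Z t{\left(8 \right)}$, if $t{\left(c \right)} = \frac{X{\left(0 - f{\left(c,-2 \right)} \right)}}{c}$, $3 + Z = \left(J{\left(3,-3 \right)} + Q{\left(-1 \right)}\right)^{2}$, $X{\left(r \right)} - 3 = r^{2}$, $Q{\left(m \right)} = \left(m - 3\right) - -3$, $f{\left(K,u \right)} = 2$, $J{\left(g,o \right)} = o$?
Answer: $\frac{91}{8} \approx 11.375$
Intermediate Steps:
$Q{\left(m \right)} = m$ ($Q{\left(m \right)} = \left(-3 + m\right) + 3 = m$)
$X{\left(r \right)} = 3 + r^{2}$
$Z = 13$ ($Z = -3 + \left(-3 - 1\right)^{2} = -3 + \left(-4\right)^{2} = -3 + 16 = 13$)
$t{\left(c \right)} = \frac{7}{c}$ ($t{\left(c \right)} = \frac{3 + \left(0 - 2\right)^{2}}{c} = \frac{3 + \left(-2\right)^{2}}{c} = \frac{3 + 4}{c} = \frac{7}{c}$)
$Z t{\left(8 \right)} = 13 \cdot \frac{7}{8} = \frac{91}{8}$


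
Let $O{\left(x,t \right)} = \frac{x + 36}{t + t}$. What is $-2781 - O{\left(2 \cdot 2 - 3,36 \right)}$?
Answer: $- \frac{200269}{72} \approx -2781.5$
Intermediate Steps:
$O{\left(x,t \right)} = \frac{36 + x}{2 t}$
$-2781 - O{\left(2 \cdot 2 - 3,36 \right)} = -2781 - \frac{36 + \left(2 \cdot 2 - 3\right)}{2 \cdot 36} = -2781 - \frac{1}{2} \cdot \frac{1}{36} \left(36 + \left(4 - 3\right)\right) = -2781 - \frac{1}{2} \cdot \frac{1}{36} \left(36 + 1\right) = -2781 - \frac{1}{2} \cdot \frac{1}{36} \cdot 37 = -2781 - \frac{37}{72} = - \frac{200269}{72}$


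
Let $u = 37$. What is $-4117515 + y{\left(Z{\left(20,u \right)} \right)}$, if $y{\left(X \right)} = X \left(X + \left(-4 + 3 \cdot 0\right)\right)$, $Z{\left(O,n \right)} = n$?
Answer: $-4116294$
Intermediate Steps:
$y{\left(X \right)} = X \left(-4 + X\right)$ ($y{\left(X \right)} = X \left(X + \left(-4 + 0\right)\right) = X \left(X - 4\right) = X \left(-4 + X\right)$)
$-4117515 + y{\left(Z{\left(20,u \right)} \right)} = -4117515 + 37 \left(-4 + 37\right) = -4117515 + 37 \cdot 33 = -4117515 + 1221 = -4116294$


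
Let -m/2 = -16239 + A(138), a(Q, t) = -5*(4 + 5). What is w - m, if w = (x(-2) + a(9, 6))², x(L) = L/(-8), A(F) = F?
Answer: -483191/16 ≈ -30199.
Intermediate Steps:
a(Q, t) = -45 (a(Q, t) = -5*9 = -45)
x(L) = -L/8 (x(L) = L*(-⅛) = -L/8)
m = 32202 (m = -2*(-16239 + 138) = -2*(-16101) = 32202)
w = 32041/16 (w = (-⅛*(-2) - 45)² = (¼ - 45)² = (-179/4)² = 32041/16 ≈ 2002.6)
w - m = 32041/16 - 1*32202 = 32041/16 - 32202 = -483191/16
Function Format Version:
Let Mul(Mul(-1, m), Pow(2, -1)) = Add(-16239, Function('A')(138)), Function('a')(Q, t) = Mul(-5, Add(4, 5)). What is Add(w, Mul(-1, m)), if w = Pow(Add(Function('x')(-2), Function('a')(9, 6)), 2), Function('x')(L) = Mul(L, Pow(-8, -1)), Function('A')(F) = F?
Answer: Rational(-483191, 16) ≈ -30199.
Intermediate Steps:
Function('a')(Q, t) = -45 (Function('a')(Q, t) = Mul(-5, 9) = -45)
Function('x')(L) = Mul(Rational(-1, 8), L) (Function('x')(L) = Mul(L, Rational(-1, 8)) = Mul(Rational(-1, 8), L))
m = 32202 (m = Mul(-2, Add(-16239, 138)) = Mul(-2, -16101) = 32202)
w = Rational(32041, 16) (w = Pow(Add(Mul(Rational(-1, 8), -2), -45), 2) = Pow(Add(Rational(1, 4), -45), 2) = Pow(Rational(-179, 4), 2) = Rational(32041, 16) ≈ 2002.6)
Add(w, Mul(-1, m)) = Add(Rational(32041, 16), Mul(-1, 32202)) = Add(Rational(32041, 16), -32202) = Rational(-483191, 16)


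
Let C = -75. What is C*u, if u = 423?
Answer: -31725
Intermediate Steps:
C*u = -75*423 = -31725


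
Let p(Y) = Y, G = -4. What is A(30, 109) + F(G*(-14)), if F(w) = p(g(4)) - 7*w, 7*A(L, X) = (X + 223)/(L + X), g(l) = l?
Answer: -377192/973 ≈ -387.66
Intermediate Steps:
A(L, X) = (223 + X)/(7*(L + X)) (A(L, X) = ((X + 223)/(L + X))/7 = ((223 + X)/(L + X))/7 = (223 + X)/(7*(L + X)))
F(w) = 4 - 7*w
A(30, 109) + F(G*(-14)) = (223 + 109)/(7*(30 + 109)) + (4 - (-28)*(-14)) = (⅐)*332/139 + (4 - 7*56) = (⅐)*(1/139)*332 + (4 - 392) = 332/973 - 388 = -377192/973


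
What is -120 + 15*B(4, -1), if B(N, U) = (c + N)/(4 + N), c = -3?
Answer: -945/8 ≈ -118.13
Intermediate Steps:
B(N, U) = (-3 + N)/(4 + N)
-120 + 15*B(4, -1) = -120 + 15*((-3 + 4)/(4 + 4)) = -120 + 15*(1/8) = -120 + 15/8 = -945/8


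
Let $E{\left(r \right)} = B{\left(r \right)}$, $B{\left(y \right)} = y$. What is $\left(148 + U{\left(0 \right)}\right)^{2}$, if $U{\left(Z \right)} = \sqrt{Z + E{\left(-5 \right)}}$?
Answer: $\left(148 + i \sqrt{5}\right)^{2} \approx 21899.0 + 661.88 i$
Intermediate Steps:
$E{\left(r \right)} = r$
$U{\left(Z \right)} = \sqrt{-5 + Z}$ ($U{\left(Z \right)} = \sqrt{Z - 5} = \sqrt{-5 + Z}$)
$\left(148 + U{\left(0 \right)}\right)^{2} = \left(148 + \sqrt{-5 + 0}\right)^{2} = \left(148 + \sqrt{-5}\right)^{2} = \left(148 + i \sqrt{5}\right)^{2}$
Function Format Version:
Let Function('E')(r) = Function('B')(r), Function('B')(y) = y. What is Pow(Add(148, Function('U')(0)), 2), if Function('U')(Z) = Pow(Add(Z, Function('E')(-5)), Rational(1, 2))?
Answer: Pow(Add(148, Mul(I, Pow(5, Rational(1, 2)))), 2) ≈ Add(21899., Mul(661.88, I))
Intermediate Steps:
Function('E')(r) = r
Function('U')(Z) = Pow(Add(-5, Z), Rational(1, 2)) (Function('U')(Z) = Pow(Add(Z, -5), Rational(1, 2)) = Pow(Add(-5, Z), Rational(1, 2)))
Pow(Add(148, Function('U')(0)), 2) = Pow(Add(148, Pow(Add(-5, 0), Rational(1, 2))), 2) = Pow(Add(148, Pow(-5, Rational(1, 2))), 2) = Pow(Add(148, Mul(I, Pow(5, Rational(1, 2)))), 2)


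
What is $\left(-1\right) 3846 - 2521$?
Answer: $-6367$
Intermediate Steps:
$\left(-1\right) 3846 - 2521 = -3846 - 2521 = -6367$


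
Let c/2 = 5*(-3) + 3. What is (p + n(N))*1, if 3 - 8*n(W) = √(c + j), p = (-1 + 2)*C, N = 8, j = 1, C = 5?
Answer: 43/8 - I*√23/8 ≈ 5.375 - 0.59948*I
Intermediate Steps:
c = -24 (c = 2*(5*(-3) + 3) = 2*(-15 + 3) = 2*(-12) = -24)
p = 5 (p = (-1 + 2)*5 = 1*5 = 5)
n(W) = 3/8 - I*√23/8 (n(W) = 3/8 - √(-24 + 1)/8 = 3/8 - I*√23/8)
(p + n(N))*1 = (5 + (3/8 - I*√23/8))*1 = (43/8 - I*√23/8)*1 = 43/8 - I*√23/8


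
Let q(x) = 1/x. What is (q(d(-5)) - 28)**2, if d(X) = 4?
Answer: 12321/16 ≈ 770.06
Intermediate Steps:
(q(d(-5)) - 28)**2 = (1/4 - 28)**2 = (-111/4)**2 = 12321/16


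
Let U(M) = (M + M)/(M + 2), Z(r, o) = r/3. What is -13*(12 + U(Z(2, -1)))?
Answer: -325/2 ≈ -162.50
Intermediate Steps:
Z(r, o) = r/3 (Z(r, o) = r*(⅓) = r/3)
U(M) = 2*M/(2 + M) (U(M) = (2*M)/(2 + M) = 2*M/(2 + M))
-13*(12 + U(Z(2, -1))) = -13*(12 + 2*((⅓)*2)/(2 + (⅓)*2)) = -13*(12 + 2*(⅔)/(2 + ⅔)) = -13*(12 + 2*(⅔)/(8/3)) = -13*(12 + 2*(⅔)*(3/8)) = -13*(12 + ½) = -13*25/2 = -325/2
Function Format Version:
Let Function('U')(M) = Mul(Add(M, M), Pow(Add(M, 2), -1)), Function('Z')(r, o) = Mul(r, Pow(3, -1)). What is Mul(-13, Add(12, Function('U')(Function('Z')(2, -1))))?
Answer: Rational(-325, 2) ≈ -162.50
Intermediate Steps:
Function('Z')(r, o) = Mul(Rational(1, 3), r) (Function('Z')(r, o) = Mul(r, Rational(1, 3)) = Mul(Rational(1, 3), r))
Function('U')(M) = Mul(2, M, Pow(Add(2, M), -1)) (Function('U')(M) = Mul(Mul(2, M), Pow(Add(2, M), -1)) = Mul(2, M, Pow(Add(2, M), -1)))
Mul(-13, Add(12, Function('U')(Function('Z')(2, -1)))) = Mul(-13, Add(12, Mul(2, Mul(Rational(1, 3), 2), Pow(Add(2, Mul(Rational(1, 3), 2)), -1)))) = Mul(-13, Add(12, Mul(2, Rational(2, 3), Pow(Add(2, Rational(2, 3)), -1)))) = Mul(-13, Add(12, Mul(2, Rational(2, 3), Pow(Rational(8, 3), -1)))) = Mul(-13, Add(12, Mul(2, Rational(2, 3), Rational(3, 8)))) = Mul(-13, Add(12, Rational(1, 2))) = Mul(-13, Rational(25, 2)) = Rational(-325, 2)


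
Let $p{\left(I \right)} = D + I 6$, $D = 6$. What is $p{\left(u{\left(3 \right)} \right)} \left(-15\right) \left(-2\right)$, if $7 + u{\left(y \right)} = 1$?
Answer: $-900$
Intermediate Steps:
$u{\left(y \right)} = -6$ ($u{\left(y \right)} = -7 + 1 = -6$)
$p{\left(I \right)} = 6 + 6 I$ ($p{\left(I \right)} = 6 + I 6 = 6 + 6 I$)
$p{\left(u{\left(3 \right)} \right)} \left(-15\right) \left(-2\right) = \left(6 + 6 \left(-6\right)\right) \left(-15\right) \left(-2\right) = \left(6 - 36\right) \left(-15\right) \left(-2\right) = \left(-30\right) \left(-15\right) \left(-2\right) = 450 \left(-2\right) = -900$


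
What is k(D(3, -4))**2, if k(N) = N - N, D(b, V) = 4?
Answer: 0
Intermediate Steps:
k(N) = 0
k(D(3, -4))**2 = 0**2 = 0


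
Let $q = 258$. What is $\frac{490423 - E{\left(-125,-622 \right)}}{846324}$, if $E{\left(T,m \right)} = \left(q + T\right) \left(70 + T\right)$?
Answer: $\frac{248869}{423162} \approx 0.58812$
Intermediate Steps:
$E{\left(T,m \right)} = \left(70 + T\right) \left(258 + T\right)$ ($E{\left(T,m \right)} = \left(258 + T\right) \left(70 + T\right) = \left(70 + T\right) \left(258 + T\right)$)
$\frac{490423 - E{\left(-125,-622 \right)}}{846324} = \frac{490423 - \left(18060 + \left(-125\right)^{2} + 328 \left(-125\right)\right)}{846324} = \left(490423 - \left(18060 + 15625 - 41000\right)\right) \frac{1}{846324} = \left(490423 - -7315\right) \frac{1}{846324} = \left(490423 + 7315\right) \frac{1}{846324} = 497738 \cdot \frac{1}{846324} = \frac{248869}{423162}$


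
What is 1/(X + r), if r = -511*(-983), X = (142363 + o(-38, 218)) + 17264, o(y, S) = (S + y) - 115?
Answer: 1/662005 ≈ 1.5106e-6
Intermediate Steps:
o(y, S) = -115 + S + y
X = 159692 (X = (142363 + (-115 + 218 - 38)) + 17264 = (142363 + 65) + 17264 = 142428 + 17264 = 159692)
r = 502313
1/(X + r) = 1/(159692 + 502313) = 1/662005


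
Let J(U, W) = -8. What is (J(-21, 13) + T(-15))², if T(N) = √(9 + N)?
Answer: (8 - I*√6)² ≈ 58.0 - 39.192*I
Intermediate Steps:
(J(-21, 13) + T(-15))² = (-8 + √(9 - 15))² = (-8 + √(-6))² = (-8 + I*√6)²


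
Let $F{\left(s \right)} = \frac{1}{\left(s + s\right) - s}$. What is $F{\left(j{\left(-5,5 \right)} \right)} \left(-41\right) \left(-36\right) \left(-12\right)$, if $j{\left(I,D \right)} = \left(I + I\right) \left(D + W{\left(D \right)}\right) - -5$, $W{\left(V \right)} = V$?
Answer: $\frac{17712}{95} \approx 186.44$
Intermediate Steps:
$j{\left(I,D \right)} = 5 + 4 D I$ ($j{\left(I,D \right)} = \left(I + I\right) \left(D + D\right) - -5 = 2 I 2 D + 5 = 4 D I + 5 = 5 + 4 D I$)
$F{\left(s \right)} = \frac{1}{s}$ ($F{\left(s \right)} = \frac{1}{2 s - s} = \frac{1}{s}$)
$F{\left(j{\left(-5,5 \right)} \right)} \left(-41\right) \left(-36\right) \left(-12\right) = \frac{\left(-41\right) \left(-36\right) \left(-12\right)}{5 + 4 \cdot 5 \left(-5\right)} = \frac{1476 \left(-12\right)}{5 - 100} = \frac{1}{-95} \left(-17712\right) = \left(- \frac{1}{95}\right) \left(-17712\right) = \frac{17712}{95}$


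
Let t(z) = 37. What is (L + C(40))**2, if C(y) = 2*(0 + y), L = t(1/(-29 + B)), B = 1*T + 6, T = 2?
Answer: 13689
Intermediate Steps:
B = 8 (B = 1*2 + 6 = 2 + 6 = 8)
L = 37
C(y) = 2*y
(L + C(40))**2 = (37 + 2*40)**2 = (37 + 80)**2 = 117**2 = 13689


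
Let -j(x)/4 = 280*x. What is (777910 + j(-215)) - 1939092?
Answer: -920382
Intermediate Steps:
j(x) = -1120*x
(777910 + j(-215)) - 1939092 = (777910 - 1120*(-215)) - 1939092 = (777910 + 240800) - 1939092 = 1018710 - 1939092 = -920382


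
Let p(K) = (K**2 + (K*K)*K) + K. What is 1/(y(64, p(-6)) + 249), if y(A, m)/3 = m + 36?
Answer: -1/201 ≈ -0.0049751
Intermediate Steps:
p(K) = K + K**2 + K**3 (p(K) = (K**2 + K**2*K) + K = (K**2 + K**3) + K = K + K**2 + K**3)
y(A, m) = 108 + 3*m (y(A, m) = 3*(m + 36) = 3*(36 + m) = 108 + 3*m)
1/(y(64, p(-6)) + 249) = 1/((108 + 3*(-6*(1 - 6 + (-6)**2))) + 249) = 1/((108 + 3*(-6*(1 - 6 + 36))) + 249) = 1/((108 + 3*(-6*31)) + 249) = 1/((108 + 3*(-186)) + 249) = 1/((108 - 558) + 249) = 1/(-450 + 249) = 1/(-201) = -1/201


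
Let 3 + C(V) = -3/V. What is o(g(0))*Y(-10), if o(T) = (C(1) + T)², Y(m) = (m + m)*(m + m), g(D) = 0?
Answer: 14400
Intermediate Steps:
C(V) = -3 - 3/V
Y(m) = 4*m² (Y(m) = (2*m)*(2*m) = 4*m²)
o(T) = (-6 + T)² (o(T) = ((-3 - 3/1) + T)² = ((-3 - 3*1) + T)² = ((-3 - 3) + T)² = (-6 + T)²)
o(g(0))*Y(-10) = (6 - 1*0)²*(4*(-10)²) = (6 + 0)²*(4*100) = 6²*400 = 36*400 = 14400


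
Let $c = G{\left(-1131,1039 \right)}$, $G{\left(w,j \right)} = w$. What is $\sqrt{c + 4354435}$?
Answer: $2 \sqrt{1088326} \approx 2086.5$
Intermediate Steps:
$c = -1131$
$\sqrt{c + 4354435} = \sqrt{-1131 + 4354435} = \sqrt{4353304} = 2 \sqrt{1088326}$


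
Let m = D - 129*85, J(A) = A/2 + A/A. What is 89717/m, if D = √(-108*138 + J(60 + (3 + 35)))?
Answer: -983746905/120246079 - 89717*I*√14854/120246079 ≈ -8.1811 - 0.090934*I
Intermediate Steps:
J(A) = 1 + A/2 (J(A) = A*(½) + 1 = A/2 + 1 = 1 + A/2)
D = I*√14854 (D = √(-108*138 + (1 + (60 + (3 + 35))/2)) = √(-14904 + (1 + (60 + 38)/2)) = √(-14904 + (1 + (½)*98)) = √(-14904 + (1 + 49)) = √(-14904 + 50) = √(-14854) = I*√14854 ≈ 121.88*I)
m = -10965 + I*√14854 (m = I*√14854 - 129*85 = I*√14854 - 1*10965 = I*√14854 - 10965 = -10965 + I*√14854 ≈ -10965.0 + 121.88*I)
89717/m = 89717/(-10965 + I*√14854)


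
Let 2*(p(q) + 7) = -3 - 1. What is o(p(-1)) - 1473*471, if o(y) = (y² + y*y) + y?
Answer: -693630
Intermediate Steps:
p(q) = -9 (p(q) = -7 + (-3 - 1)/2 = -7 + (½)*(-4) = -7 - 2 = -9)
o(y) = y + 2*y² (o(y) = (y² + y²) + y = 2*y² + y = y + 2*y²)
o(p(-1)) - 1473*471 = -9*(1 + 2*(-9)) - 1473*471 = -9*(1 - 18) - 693783 = -9*(-17) - 693783 = 153 - 693783 = -693630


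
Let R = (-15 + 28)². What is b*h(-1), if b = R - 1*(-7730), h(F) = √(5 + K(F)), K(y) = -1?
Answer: 15798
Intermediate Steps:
h(F) = 2 (h(F) = √(5 - 1) = √4 = 2)
R = 169 (R = 13² = 169)
b = 7899 (b = 169 - 1*(-7730) = 169 + 7730 = 7899)
b*h(-1) = 7899*2 = 15798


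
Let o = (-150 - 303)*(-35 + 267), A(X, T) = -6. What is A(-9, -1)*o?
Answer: 630576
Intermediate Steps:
o = -105096 (o = -453*232 = -105096)
A(-9, -1)*o = -6*(-105096) = 630576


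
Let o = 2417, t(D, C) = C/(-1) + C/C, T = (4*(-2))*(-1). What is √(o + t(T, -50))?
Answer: 2*√617 ≈ 49.679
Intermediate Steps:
T = 8 (T = -8*(-1) = 8)
t(D, C) = 1 - C (t(D, C) = C*(-1) + 1 = -C + 1 = 1 - C)
√(o + t(T, -50)) = √(2417 + (1 - 1*(-50))) = √(2417 + (1 + 50)) = √(2417 + 51) = √2468 = 2*√617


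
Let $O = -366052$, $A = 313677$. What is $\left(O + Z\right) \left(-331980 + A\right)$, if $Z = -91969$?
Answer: $8383158363$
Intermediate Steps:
$\left(O + Z\right) \left(-331980 + A\right) = \left(-366052 - 91969\right) \left(-331980 + 313677\right) = \left(-458021\right) \left(-18303\right) = 8383158363$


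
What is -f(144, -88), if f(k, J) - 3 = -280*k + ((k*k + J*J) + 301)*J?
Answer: 2573045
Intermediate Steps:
f(k, J) = 3 - 280*k + J*(301 + J² + k²) (f(k, J) = 3 + (-280*k + ((k*k + J*J) + 301)*J) = 3 + (-280*k + ((k² + J²) + 301)*J) = 3 + (-280*k + ((J² + k²) + 301)*J) = 3 + (-280*k + (301 + J² + k²)*J) = 3 + (-280*k + J*(301 + J² + k²)) = 3 - 280*k + J*(301 + J² + k²))
-f(144, -88) = -(3 + (-88)³ - 280*144 + 301*(-88) - 88*144²) = -(3 - 681472 - 40320 - 26488 - 88*20736) = -(3 - 681472 - 40320 - 26488 - 1824768) = -1*(-2573045) = 2573045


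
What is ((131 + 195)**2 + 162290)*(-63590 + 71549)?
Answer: 2137516794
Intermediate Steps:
((131 + 195)**2 + 162290)*(-63590 + 71549) = (326**2 + 162290)*7959 = (106276 + 162290)*7959 = 268566*7959 = 2137516794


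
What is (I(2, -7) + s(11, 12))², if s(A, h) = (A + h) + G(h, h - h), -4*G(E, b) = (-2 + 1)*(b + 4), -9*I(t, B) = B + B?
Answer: 52900/81 ≈ 653.09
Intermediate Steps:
I(t, B) = -2*B/9 (I(t, B) = -(B + B)/9 = -2*B/9)
G(E, b) = 1 + b/4 (G(E, b) = -(-2 + 1)*(b + 4)/4 = -(-1)*(4 + b)/4 = -(-4 - b)/4 = 1 + b/4)
s(A, h) = 1 + A + h (s(A, h) = (A + h) + (1 + (h - h)/4) = (A + h) + (1 + (¼)*0) = (A + h) + (1 + 0) = (A + h) + 1 = 1 + A + h)
(I(2, -7) + s(11, 12))² = (-2/9*(-7) + (1 + 11 + 12))² = (14/9 + 24)² = (230/9)² = 52900/81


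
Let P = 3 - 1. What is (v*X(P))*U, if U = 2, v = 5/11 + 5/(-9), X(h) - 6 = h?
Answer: -160/99 ≈ -1.6162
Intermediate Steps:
P = 2
X(h) = 6 + h
v = -10/99 (v = 5*(1/11) + 5*(-⅑) = 5/11 - 5/9 = -10/99 ≈ -0.10101)
(v*X(P))*U = -10*(6 + 2)/99*2 = -10/99*8*2 = -80/99*2 = -160/99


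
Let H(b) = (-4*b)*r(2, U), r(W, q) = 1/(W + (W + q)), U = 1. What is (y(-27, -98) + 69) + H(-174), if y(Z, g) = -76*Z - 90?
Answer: 10851/5 ≈ 2170.2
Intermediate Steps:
y(Z, g) = -90 - 76*Z
r(W, q) = 1/(q + 2*W)
H(b) = -4*b/5 (H(b) = (-4*b)/(1 + 2*2) = (-4*b)/(1 + 4) = -4*b/5)
(y(-27, -98) + 69) + H(-174) = ((-90 - 76*(-27)) + 69) - ⅘*(-174) = ((-90 + 2052) + 69) + 696/5 = (1962 + 69) + 696/5 = 2031 + 696/5 = 10851/5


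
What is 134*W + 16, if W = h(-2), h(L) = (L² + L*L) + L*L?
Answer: 1624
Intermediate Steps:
h(L) = 3*L² (h(L) = (L² + L²) + L² = 2*L² + L² = 3*L²)
W = 12 (W = 3*(-2)² = 3*4 = 12)
134*W + 16 = 134*12 + 16 = 1608 + 16 = 1624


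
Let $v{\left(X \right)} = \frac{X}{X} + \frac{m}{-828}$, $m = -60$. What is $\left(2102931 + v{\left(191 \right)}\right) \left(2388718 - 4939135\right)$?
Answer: $- \frac{123357135271507}{23} \approx -5.3634 \cdot 10^{12}$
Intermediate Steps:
$v{\left(X \right)} = \frac{74}{69}$ ($v{\left(X \right)} = \frac{X}{X} - \frac{60}{-828} = 1 - - \frac{5}{69} = 1 + \frac{5}{69} = \frac{74}{69}$)
$\left(2102931 + v{\left(191 \right)}\right) \left(2388718 - 4939135\right) = \left(2102931 + \frac{74}{69}\right) \left(2388718 - 4939135\right) = \frac{145102313}{69} \left(-2550417\right) = - \frac{123357135271507}{23}$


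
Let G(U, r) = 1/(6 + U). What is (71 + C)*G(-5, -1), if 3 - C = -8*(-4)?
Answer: 42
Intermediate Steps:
C = -29 (C = 3 - (-8)*(-4) = 3 - 1*32 = 3 - 32 = -29)
(71 + C)*G(-5, -1) = (71 - 29)/(6 - 5) = 42/1 = 42*1 = 42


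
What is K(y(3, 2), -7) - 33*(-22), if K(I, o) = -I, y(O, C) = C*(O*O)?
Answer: 708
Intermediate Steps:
y(O, C) = C*O²
K(y(3, 2), -7) - 33*(-22) = -2*3² - 33*(-22) = -2*9 + 726 = -1*18 + 726 = -18 + 726 = 708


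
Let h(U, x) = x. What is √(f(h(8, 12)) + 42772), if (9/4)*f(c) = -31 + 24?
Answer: 2*√96230/3 ≈ 206.81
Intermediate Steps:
f(c) = -28/9 (f(c) = 4*(-31 + 24)/9 = (4/9)*(-7) = -28/9)
√(f(h(8, 12)) + 42772) = √(-28/9 + 42772) = √(384920/9) = 2*√96230/3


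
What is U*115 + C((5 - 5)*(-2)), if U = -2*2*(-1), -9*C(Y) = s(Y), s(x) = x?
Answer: 460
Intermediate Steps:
C(Y) = -Y/9
U = 4 (U = -4*(-1) = 4)
U*115 + C((5 - 5)*(-2)) = 4*115 - (5 - 5)*(-2)/9 = 460 - 0*(-2) = 460 - 1/9*0 = 460 + 0 = 460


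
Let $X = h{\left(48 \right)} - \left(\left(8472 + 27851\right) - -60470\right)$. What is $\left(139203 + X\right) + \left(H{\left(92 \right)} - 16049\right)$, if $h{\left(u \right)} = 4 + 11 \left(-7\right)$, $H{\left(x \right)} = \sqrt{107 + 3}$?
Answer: $26288 + \sqrt{110} \approx 26299.0$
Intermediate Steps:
$H{\left(x \right)} = \sqrt{110}$
$h{\left(u \right)} = -73$ ($h{\left(u \right)} = 4 - 77 = -73$)
$X = -96866$ ($X = -73 - \left(\left(8472 + 27851\right) - -60470\right) = -73 - \left(36323 + 60470\right) = -73 - 96793 = -96866$)
$\left(139203 + X\right) + \left(H{\left(92 \right)} - 16049\right) = \left(139203 - 96866\right) - \left(16049 - \sqrt{110}\right) = 42337 - \left(16049 - \sqrt{110}\right) = 26288 + \sqrt{110}$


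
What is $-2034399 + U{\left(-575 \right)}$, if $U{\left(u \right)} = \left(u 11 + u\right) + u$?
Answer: $-2041874$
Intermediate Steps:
$U{\left(u \right)} = 13 u$ ($U{\left(u \right)} = \left(11 u + u\right) + u = 12 u + u = 13 u$)
$-2034399 + U{\left(-575 \right)} = -2034399 + 13 \left(-575\right) = -2034399 - 7475 = -2041874$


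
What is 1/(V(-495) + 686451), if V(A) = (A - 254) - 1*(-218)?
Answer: 1/685920 ≈ 1.4579e-6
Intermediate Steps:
V(A) = -36 + A (V(A) = (-254 + A) + 218 = -36 + A)
1/(V(-495) + 686451) = 1/((-36 - 495) + 686451) = 1/(-531 + 686451) = 1/685920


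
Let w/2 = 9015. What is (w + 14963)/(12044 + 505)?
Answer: 32993/12549 ≈ 2.6291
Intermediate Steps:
w = 18030 (w = 2*9015 = 18030)
(w + 14963)/(12044 + 505) = (18030 + 14963)/(12044 + 505) = 32993/12549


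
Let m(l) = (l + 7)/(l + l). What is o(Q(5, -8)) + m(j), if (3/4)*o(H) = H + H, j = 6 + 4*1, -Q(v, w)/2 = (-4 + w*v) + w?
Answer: 16691/60 ≈ 278.18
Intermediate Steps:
Q(v, w) = 8 - 2*w - 2*v*w (Q(v, w) = -2*((-4 + w*v) + w) = -2*((-4 + v*w) + w) = -2*(-4 + w + v*w) = 8 - 2*w - 2*v*w)
j = 10 (j = 6 + 4 = 10)
o(H) = 8*H/3 (o(H) = 4*(H + H)/3 = 4*(2*H)/3 = 8*H/3)
m(l) = (7 + l)/(2*l) (m(l) = (7 + l)/((2*l)) = (7 + l)*(1/(2*l)) = (7 + l)/(2*l))
o(Q(5, -8)) + m(j) = 8*(8 - 2*(-8) - 2*5*(-8))/3 + (½)*(7 + 10)/10 = 8*(8 + 16 + 80)/3 + (½)*(⅒)*17 = (8/3)*104 + 17/20 = 832/3 + 17/20 = 16691/60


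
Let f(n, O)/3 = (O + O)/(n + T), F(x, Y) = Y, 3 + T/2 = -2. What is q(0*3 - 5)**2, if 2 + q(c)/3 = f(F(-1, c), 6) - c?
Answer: 81/25 ≈ 3.2400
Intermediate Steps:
T = -10 (T = -6 + 2*(-2) = -6 - 4 = -10)
f(n, O) = 6*O/(-10 + n) (f(n, O) = 3*((O + O)/(n - 10)) = 3*((2*O)/(-10 + n)) = 3*(2*O/(-10 + n)) = 6*O/(-10 + n))
q(c) = -6 - 3*c + 108/(-10 + c) (q(c) = -6 + 3*(6*6/(-10 + c) - c) = -6 + 3*(36/(-10 + c) - c) = -6 + 3*(-c + 36/(-10 + c)) = -6 + (-3*c + 108/(-10 + c)) = -6 - 3*c + 108/(-10 + c))
q(0*3 - 5)**2 = (3*(56 - (0*3 - 5)**2 + 8*(0*3 - 5))/(-10 + (0*3 - 5)))**2 = (3*(56 - (0 - 5)**2 + 8*(0 - 5))/(-10 + (0 - 5)))**2 = (3*(56 - 1*(-5)**2 + 8*(-5))/(-10 - 5))**2 = (3*(56 - 1*25 - 40)/(-15))**2 = (3*(-1/15)*(56 - 25 - 40))**2 = (3*(-1/15)*(-9))**2 = (9/5)**2 = 81/25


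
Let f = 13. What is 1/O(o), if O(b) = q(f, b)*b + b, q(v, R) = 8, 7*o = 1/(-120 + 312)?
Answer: 448/3 ≈ 149.33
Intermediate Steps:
o = 1/1344 (o = 1/(7*(-120 + 312)) = (1/7)/192 = (1/7)*(1/192) = 1/1344 ≈ 0.00074405)
O(b) = 9*b (O(b) = 8*b + b = 9*b)
1/O(o) = 1/(9*(1/1344)) = 1/(3/448) = 448/3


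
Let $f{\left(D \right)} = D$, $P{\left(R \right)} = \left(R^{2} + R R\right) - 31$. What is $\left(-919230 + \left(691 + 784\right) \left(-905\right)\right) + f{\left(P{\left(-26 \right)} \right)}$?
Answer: $-2252784$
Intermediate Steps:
$P{\left(R \right)} = -31 + 2 R^{2}$ ($P{\left(R \right)} = \left(R^{2} + R^{2}\right) - 31 = 2 R^{2} - 31 = -31 + 2 R^{2}$)
$\left(-919230 + \left(691 + 784\right) \left(-905\right)\right) + f{\left(P{\left(-26 \right)} \right)} = \left(-919230 + \left(691 + 784\right) \left(-905\right)\right) - \left(31 - 2 \left(-26\right)^{2}\right) = \left(-919230 + 1475 \left(-905\right)\right) + \left(-31 + 2 \cdot 676\right) = \left(-919230 - 1334875\right) + \left(-31 + 1352\right) = -2254105 + 1321 = -2252784$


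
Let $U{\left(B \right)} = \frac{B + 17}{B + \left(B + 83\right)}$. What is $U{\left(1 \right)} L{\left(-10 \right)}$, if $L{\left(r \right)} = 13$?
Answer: $\frac{234}{85} \approx 2.7529$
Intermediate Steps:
$U{\left(B \right)} = \frac{17 + B}{83 + 2 B}$ ($U{\left(B \right)} = \frac{17 + B}{B + \left(83 + B\right)} = \frac{17 + B}{83 + 2 B}$)
$U{\left(1 \right)} L{\left(-10 \right)} = \frac{17 + 1}{83 + 2 \cdot 1} \cdot 13 = \frac{1}{83 + 2} \cdot 18 \cdot 13 = \frac{1}{85} \cdot 18 \cdot 13 = \frac{18}{85} \cdot 13 = \frac{234}{85}$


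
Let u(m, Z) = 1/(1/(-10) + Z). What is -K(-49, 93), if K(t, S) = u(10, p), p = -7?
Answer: 10/71 ≈ 0.14085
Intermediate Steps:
u(m, Z) = 1/(-⅒ + Z)
K(t, S) = -10/71 (K(t, S) = 10/(-1 + 10*(-7)) = 10/(-1 - 70) = 10/(-71) = 10*(-1/71) = -10/71)
-K(-49, 93) = -1*(-10/71) = 10/71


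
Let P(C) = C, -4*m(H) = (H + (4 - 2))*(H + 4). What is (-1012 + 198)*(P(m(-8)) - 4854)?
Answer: 3956040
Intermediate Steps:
m(H) = -(2 + H)*(4 + H)/4 (m(H) = -(H + (4 - 2))*(H + 4)/4 = -(H + 2)*(4 + H)/4 = -(2 + H)*(4 + H)/4)
(-1012 + 198)*(P(m(-8)) - 4854) = (-1012 + 198)*((-2 - 3/2*(-8) - ¼*(-8)²) - 4854) = -814*((-2 + 12 - ¼*64) - 4854) = -814*((-2 + 12 - 16) - 4854) = -814*(-6 - 4854) = -814*(-4860) = 3956040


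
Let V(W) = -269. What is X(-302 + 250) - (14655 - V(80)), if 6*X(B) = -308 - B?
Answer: -44900/3 ≈ -14967.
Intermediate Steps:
X(B) = -154/3 - B/6 (X(B) = (-308 - B)/6 = -154/3 - B/6)
X(-302 + 250) - (14655 - V(80)) = (-154/3 - (-302 + 250)/6) - (14655 - 1*(-269)) = (-154/3 - 1/6*(-52)) - (14655 + 269) = (-154/3 + 26/3) - 1*14924 = -128/3 - 14924 = -44900/3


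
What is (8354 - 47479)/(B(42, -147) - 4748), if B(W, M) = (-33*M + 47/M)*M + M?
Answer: 7825/143589 ≈ 0.054496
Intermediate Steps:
B(W, M) = M + M*(-33*M + 47/M) (B(W, M) = M*(-33*M + 47/M) + M = M + M*(-33*M + 47/M))
(8354 - 47479)/(B(42, -147) - 4748) = (8354 - 47479)/((47 - 147 - 33*(-147)²) - 4748) = -39125/((47 - 147 - 33*21609) - 4748) = -39125/((47 - 147 - 713097) - 4748) = -39125/(-713197 - 4748) = -39125/(-717945) = -39125*(-1/717945) = 7825/143589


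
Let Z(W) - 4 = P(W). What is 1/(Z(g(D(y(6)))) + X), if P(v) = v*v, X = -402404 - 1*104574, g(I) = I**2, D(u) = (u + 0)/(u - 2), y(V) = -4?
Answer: -81/41064878 ≈ -1.9725e-6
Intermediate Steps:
D(u) = u/(-2 + u)
X = -506978 (X = -402404 - 104574 = -506978)
P(v) = v**2
Z(W) = 4 + W**2
1/(Z(g(D(y(6)))) + X) = 1/((4 + ((-4/(-2 - 4))**2)**2) - 506978) = 1/((4 + ((-4/(-6))**2)**2) - 506978) = 1/((4 + ((-4*(-1/6))**2)**2) - 506978) = 1/((4 + ((2/3)**2)**2) - 506978) = 1/((4 + (4/9)**2) - 506978) = 1/((4 + 16/81) - 506978) = 1/(340/81 - 506978) = 1/(-41064878/81) = -81/41064878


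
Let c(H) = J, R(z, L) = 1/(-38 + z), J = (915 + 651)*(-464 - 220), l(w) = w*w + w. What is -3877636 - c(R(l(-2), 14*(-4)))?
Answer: -2806492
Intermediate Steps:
l(w) = w + w² (l(w) = w² + w = w + w²)
J = -1071144 (J = 1566*(-684) = -1071144)
c(H) = -1071144
-3877636 - c(R(l(-2), 14*(-4))) = -3877636 - 1*(-1071144) = -3877636 + 1071144 = -2806492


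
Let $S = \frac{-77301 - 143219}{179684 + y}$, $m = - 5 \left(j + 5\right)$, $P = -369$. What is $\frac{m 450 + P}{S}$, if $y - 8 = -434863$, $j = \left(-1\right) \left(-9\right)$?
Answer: $- \frac{8132044599}{220520} \approx -36877.0$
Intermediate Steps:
$j = 9$
$m = -70$ ($m = - 5 \left(9 + 5\right) = \left(-5\right) 14 = -70$)
$y = -434855$ ($y = 8 - 434863 = -434855$)
$S = \frac{220520}{255171}$ ($S = \frac{-77301 - 143219}{179684 - 434855} = - \frac{220520}{-255171} = \left(-220520\right) \left(- \frac{1}{255171}\right) = \frac{220520}{255171} \approx 0.8642$)
$\frac{m 450 + P}{S} = \frac{\left(-70\right) 450 - 369}{\frac{220520}{255171}} = \left(-31500 - 369\right) \frac{255171}{220520} = \left(-31869\right) \frac{255171}{220520} = - \frac{8132044599}{220520}$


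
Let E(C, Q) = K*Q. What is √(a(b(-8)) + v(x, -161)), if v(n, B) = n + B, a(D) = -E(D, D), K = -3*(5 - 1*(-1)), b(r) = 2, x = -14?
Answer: I*√139 ≈ 11.79*I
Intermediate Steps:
K = -18 (K = -3*(5 + 1) = -3*6 = -18)
E(C, Q) = -18*Q
a(D) = 18*D (a(D) = -(-18)*D = 18*D)
v(n, B) = B + n
√(a(b(-8)) + v(x, -161)) = √(18*2 + (-161 - 14)) = √(36 - 175) = √(-139) = I*√139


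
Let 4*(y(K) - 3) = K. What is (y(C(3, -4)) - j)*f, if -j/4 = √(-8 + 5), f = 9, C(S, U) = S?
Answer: 135/4 + 36*I*√3 ≈ 33.75 + 62.354*I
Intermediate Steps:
j = -4*I*√3 (j = -4*√(-8 + 5) = -4*I*√3 ≈ -6.9282*I)
y(K) = 3 + K/4
(y(C(3, -4)) - j)*f = ((3 + (¼)*3) - (-4)*I*√3)*9 = ((3 + ¾) + 4*I*√3)*9 = (15/4 + 4*I*√3)*9 = 135/4 + 36*I*√3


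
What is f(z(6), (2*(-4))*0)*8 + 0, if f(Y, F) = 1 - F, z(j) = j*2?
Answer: 8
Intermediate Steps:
z(j) = 2*j
f(z(6), (2*(-4))*0)*8 + 0 = (1 - 2*(-4)*0)*8 + 0 = (1 - (-8)*0)*8 + 0 = (1 - 1*0)*8 + 0 = (1 + 0)*8 + 0 = 1*8 + 0 = 8 + 0 = 8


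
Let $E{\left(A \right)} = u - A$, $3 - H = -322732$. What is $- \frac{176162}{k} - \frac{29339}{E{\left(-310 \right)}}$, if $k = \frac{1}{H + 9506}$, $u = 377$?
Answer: $- \frac{40208900251193}{687} \approx -5.8528 \cdot 10^{10}$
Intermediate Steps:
$H = 322735$ ($H = 3 - -322732 = 3 + 322732 = 322735$)
$k = \frac{1}{332241}$ ($k = \frac{1}{322735 + 9506} = \frac{1}{332241} \approx 3.0099 \cdot 10^{-6}$)
$E{\left(A \right)} = 377 - A$
$- \frac{176162}{k} - \frac{29339}{E{\left(-310 \right)}} = - 176162 \frac{1}{\frac{1}{332241}} - \frac{29339}{377 - -310} = \left(-176162\right) 332241 - \frac{29339}{377 + 310} = -58528239042 - \frac{29339}{687} = - \frac{40208900251193}{687}$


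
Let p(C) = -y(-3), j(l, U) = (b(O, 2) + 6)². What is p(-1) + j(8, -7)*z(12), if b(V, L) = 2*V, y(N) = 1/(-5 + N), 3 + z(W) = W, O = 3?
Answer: 10369/8 ≈ 1296.1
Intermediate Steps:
z(W) = -3 + W
j(l, U) = 144 (j(l, U) = (2*3 + 6)² = (6 + 6)² = 12² = 144)
p(C) = ⅛ (p(C) = -1/(-5 - 3) = -1/(-8) = -1*(-⅛) = ⅛)
p(-1) + j(8, -7)*z(12) = ⅛ + 144*(-3 + 12) = ⅛ + 144*9 = ⅛ + 1296 = 10369/8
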